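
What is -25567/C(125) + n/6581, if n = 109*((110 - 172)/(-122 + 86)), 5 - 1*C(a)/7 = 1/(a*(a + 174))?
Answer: -28297522783382/38739260511 ≈ -730.46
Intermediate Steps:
C(a) = 35 - 7/(a*(174 + a)) (C(a) = 35 - 7*1/(a*(a + 174)) = 35 - 7*1/(a*(174 + a)) = 35 - 7/(a*(174 + a)))
n = 3379/18 (n = 109*(-62/(-36)) = 109*(-62*(-1/36)) = 109*(31/18) = 3379/18 ≈ 187.72)
-25567/C(125) + n/6581 = -25567*125*(174 + 125)/(7*(-1 + 5*125**2 + 870*125)) + (3379/18)/6581 = -25567*37375/(7*(-1 + 5*15625 + 108750)) + (3379/18)*(1/6581) = -25567*37375/(7*(-1 + 78125 + 108750)) + 3379/118458 = -25567/(7*(1/125)*(1/299)*186874) + 3379/118458 = -25567/1308118/37375 + 3379/118458 = -25567*37375/1308118 + 3379/118458 = -955566625/1308118 + 3379/118458 = -28297522783382/38739260511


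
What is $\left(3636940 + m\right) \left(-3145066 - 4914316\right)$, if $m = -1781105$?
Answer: $-14956883193970$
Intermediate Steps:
$\left(3636940 + m\right) \left(-3145066 - 4914316\right) = \left(3636940 - 1781105\right) \left(-3145066 - 4914316\right) = 1855835 \left(-8059382\right) = -14956883193970$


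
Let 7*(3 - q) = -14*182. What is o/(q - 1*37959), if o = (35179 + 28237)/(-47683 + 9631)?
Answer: 7927/178806348 ≈ 4.4333e-5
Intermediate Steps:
o = -15854/9513 (o = 63416/(-38052) = 63416*(-1/38052) = -15854/9513 ≈ -1.6666)
q = 367 (q = 3 - (-2)*182 = 3 - ⅐*(-2548) = 3 + 364 = 367)
o/(q - 1*37959) = -15854/(9513*(367 - 1*37959)) = -15854/(9513*(367 - 37959)) = -15854/9513/(-37592) = -15854/9513*(-1/37592) = 7927/178806348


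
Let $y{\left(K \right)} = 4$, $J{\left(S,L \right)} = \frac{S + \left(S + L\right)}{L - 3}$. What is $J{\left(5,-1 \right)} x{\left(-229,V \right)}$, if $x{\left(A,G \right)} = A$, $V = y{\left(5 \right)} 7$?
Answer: $\frac{2061}{4} \approx 515.25$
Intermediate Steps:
$J{\left(S,L \right)} = \frac{L + 2 S}{-3 + L}$ ($J{\left(S,L \right)} = \frac{S + \left(L + S\right)}{-3 + L} = \frac{L + 2 S}{-3 + L}$)
$V = 28$ ($V = 4 \cdot 7 = 28$)
$J{\left(5,-1 \right)} x{\left(-229,V \right)} = \frac{-1 + 2 \cdot 5}{-3 - 1} \left(-229\right) = \frac{-1 + 10}{-4} \left(-229\right) = \left(- \frac{1}{4}\right) 9 \left(-229\right) = \left(- \frac{9}{4}\right) \left(-229\right) = \frac{2061}{4}$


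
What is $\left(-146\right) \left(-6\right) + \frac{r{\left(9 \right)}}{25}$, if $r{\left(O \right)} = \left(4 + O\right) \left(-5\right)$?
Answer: $\frac{4367}{5} \approx 873.4$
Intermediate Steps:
$r{\left(O \right)} = -20 - 5 O$
$\left(-146\right) \left(-6\right) + \frac{r{\left(9 \right)}}{25} = \left(-146\right) \left(-6\right) + \frac{-20 - 45}{25} = 876 + \left(-20 - 45\right) \frac{1}{25} = 876 - \frac{13}{5} = \frac{4367}{5}$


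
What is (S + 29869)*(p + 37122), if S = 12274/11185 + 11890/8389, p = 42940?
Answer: 224403622114768902/93830965 ≈ 2.3916e+9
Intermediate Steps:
S = 235956236/93830965 (S = 12274*(1/11185) + 11890*(1/8389) = 12274/11185 + 11890/8389 = 235956236/93830965 ≈ 2.5147)
(S + 29869)*(p + 37122) = (235956236/93830965 + 29869)*(42940 + 37122) = (2802873049821/93830965)*80062 = 224403622114768902/93830965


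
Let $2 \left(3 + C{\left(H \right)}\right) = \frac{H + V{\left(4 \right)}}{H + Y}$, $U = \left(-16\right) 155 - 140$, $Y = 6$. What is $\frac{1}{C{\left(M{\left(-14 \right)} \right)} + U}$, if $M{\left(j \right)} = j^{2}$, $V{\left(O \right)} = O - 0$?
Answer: $- \frac{101}{264873} \approx -0.00038131$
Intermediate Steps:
$U = -2620$ ($U = -2480 - 140 = -2620$)
$V{\left(O \right)} = O$ ($V{\left(O \right)} = O + 0 = O$)
$C{\left(H \right)} = -3 + \frac{4 + H}{2 \left(6 + H\right)}$ ($C{\left(H \right)} = -3 + \frac{\left(H + 4\right) \frac{1}{H + 6}}{2} = -3 + \frac{\left(4 + H\right) \frac{1}{6 + H}}{2} = -3 + \frac{\frac{1}{6 + H} \left(4 + H\right)}{2} = -3 + \frac{4 + H}{2 \left(6 + H\right)}$)
$\frac{1}{C{\left(M{\left(-14 \right)} \right)} + U} = \frac{1}{\frac{-32 - 5 \left(-14\right)^{2}}{2 \left(6 + \left(-14\right)^{2}\right)} - 2620} = \frac{1}{\frac{-32 - 980}{2 \left(6 + 196\right)} - 2620} = \frac{1}{\frac{-32 - 980}{2 \cdot 202} - 2620} = \frac{1}{\frac{1}{2} \cdot \frac{1}{202} \left(-1012\right) - 2620} = \frac{1}{- \frac{253}{101} - 2620} = \frac{1}{- \frac{264873}{101}} = - \frac{101}{264873}$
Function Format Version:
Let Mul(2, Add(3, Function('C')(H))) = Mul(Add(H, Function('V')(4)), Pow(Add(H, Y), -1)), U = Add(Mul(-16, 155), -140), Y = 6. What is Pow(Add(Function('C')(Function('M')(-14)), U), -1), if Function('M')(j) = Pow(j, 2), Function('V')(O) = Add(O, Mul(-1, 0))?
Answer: Rational(-101, 264873) ≈ -0.00038131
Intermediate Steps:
U = -2620 (U = Add(-2480, -140) = -2620)
Function('V')(O) = O (Function('V')(O) = Add(O, 0) = O)
Function('C')(H) = Add(-3, Mul(Rational(1, 2), Pow(Add(6, H), -1), Add(4, H))) (Function('C')(H) = Add(-3, Mul(Rational(1, 2), Mul(Add(H, 4), Pow(Add(H, 6), -1)))) = Add(-3, Mul(Rational(1, 2), Mul(Add(4, H), Pow(Add(6, H), -1)))) = Add(-3, Mul(Rational(1, 2), Mul(Pow(Add(6, H), -1), Add(4, H)))) = Add(-3, Mul(Rational(1, 2), Pow(Add(6, H), -1), Add(4, H))))
Pow(Add(Function('C')(Function('M')(-14)), U), -1) = Pow(Add(Mul(Rational(1, 2), Pow(Add(6, Pow(-14, 2)), -1), Add(-32, Mul(-5, Pow(-14, 2)))), -2620), -1) = Pow(Add(Mul(Rational(1, 2), Pow(Add(6, 196), -1), Add(-32, Mul(-5, 196))), -2620), -1) = Pow(Add(Mul(Rational(1, 2), Pow(202, -1), Add(-32, -980)), -2620), -1) = Pow(Add(Mul(Rational(1, 2), Rational(1, 202), -1012), -2620), -1) = Pow(Add(Rational(-253, 101), -2620), -1) = Pow(Rational(-264873, 101), -1) = Rational(-101, 264873)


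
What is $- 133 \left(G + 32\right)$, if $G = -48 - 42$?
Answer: $7714$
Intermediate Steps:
$G = -90$
$- 133 \left(G + 32\right) = - 133 \left(-90 + 32\right) = \left(-133\right) \left(-58\right) = 7714$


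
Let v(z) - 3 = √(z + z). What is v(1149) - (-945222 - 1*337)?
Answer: 945562 + √2298 ≈ 9.4561e+5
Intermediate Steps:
v(z) = 3 + √2*√z (v(z) = 3 + √(z + z) = 3 + √(2*z) = 3 + √2*√z)
v(1149) - (-945222 - 1*337) = (3 + √2*√1149) - (-945222 - 1*337) = (3 + √2298) - (-945222 - 337) = (3 + √2298) - 1*(-945559) = (3 + √2298) + 945559 = 945562 + √2298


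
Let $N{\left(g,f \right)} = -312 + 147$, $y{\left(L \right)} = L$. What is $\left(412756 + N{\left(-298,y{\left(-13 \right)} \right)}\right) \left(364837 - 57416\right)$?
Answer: $126839137811$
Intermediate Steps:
$N{\left(g,f \right)} = -165$
$\left(412756 + N{\left(-298,y{\left(-13 \right)} \right)}\right) \left(364837 - 57416\right) = \left(412756 - 165\right) \left(364837 - 57416\right) = 412591 \cdot 307421 = 126839137811$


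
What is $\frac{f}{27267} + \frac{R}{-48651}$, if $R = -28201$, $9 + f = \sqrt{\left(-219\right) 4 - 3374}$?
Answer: $\frac{256172936}{442188939} + \frac{5 i \sqrt{170}}{27267} \approx 0.57933 + 0.0023909 i$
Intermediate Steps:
$f = -9 + 5 i \sqrt{170}$ ($f = -9 + \sqrt{\left(-219\right) 4 - 3374} = -9 + \sqrt{-876 - 3374} = -9 + \sqrt{-4250} = -9 + 5 i \sqrt{170} \approx -9.0 + 65.192 i$)
$\frac{f}{27267} + \frac{R}{-48651} = \frac{-9 + 5 i \sqrt{170}}{27267} - \frac{28201}{-48651} = \left(-9 + 5 i \sqrt{170}\right) \frac{1}{27267} - - \frac{28201}{48651} = \left(- \frac{3}{9089} + \frac{5 i \sqrt{170}}{27267}\right) + \frac{28201}{48651} = \frac{256172936}{442188939} + \frac{5 i \sqrt{170}}{27267}$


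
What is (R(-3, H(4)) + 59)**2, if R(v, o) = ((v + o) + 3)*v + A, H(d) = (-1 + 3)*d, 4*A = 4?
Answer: 1296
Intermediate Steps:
A = 1 (A = (1/4)*4 = 1)
H(d) = 2*d
R(v, o) = 1 + v*(3 + o + v) (R(v, o) = ((v + o) + 3)*v + 1 = ((o + v) + 3)*v + 1 = (3 + o + v)*v + 1 = v*(3 + o + v) + 1 = 1 + v*(3 + o + v))
(R(-3, H(4)) + 59)**2 = ((1 + (-3)**2 + 3*(-3) + (2*4)*(-3)) + 59)**2 = ((1 + 9 - 9 + 8*(-3)) + 59)**2 = ((1 + 9 - 9 - 24) + 59)**2 = (-23 + 59)**2 = 36**2 = 1296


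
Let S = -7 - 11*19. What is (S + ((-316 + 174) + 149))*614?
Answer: -128326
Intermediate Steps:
S = -216 (S = -7 - 209 = -216)
(S + ((-316 + 174) + 149))*614 = (-216 + ((-316 + 174) + 149))*614 = (-216 + (-142 + 149))*614 = (-216 + 7)*614 = -209*614 = -128326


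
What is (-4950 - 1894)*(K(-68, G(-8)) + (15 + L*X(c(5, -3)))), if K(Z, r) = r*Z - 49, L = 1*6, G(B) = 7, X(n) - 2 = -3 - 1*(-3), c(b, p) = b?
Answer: 3408312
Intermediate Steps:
X(n) = 2 (X(n) = 2 + (-3 - 1*(-3)) = 2 + (-3 + 3) = 2 + 0 = 2)
L = 6
K(Z, r) = -49 + Z*r (K(Z, r) = Z*r - 49 = -49 + Z*r)
(-4950 - 1894)*(K(-68, G(-8)) + (15 + L*X(c(5, -3)))) = (-4950 - 1894)*((-49 - 68*7) + (15 + 6*2)) = -6844*((-49 - 476) + (15 + 12)) = -6844*(-525 + 27) = -6844*(-498) = 3408312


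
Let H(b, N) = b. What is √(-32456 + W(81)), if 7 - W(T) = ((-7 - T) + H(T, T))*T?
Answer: I*√31882 ≈ 178.56*I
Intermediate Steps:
W(T) = 7 + 7*T (W(T) = 7 - ((-7 - T) + T)*T = 7 - (-7)*T = 7 + 7*T)
√(-32456 + W(81)) = √(-32456 + (7 + 7*81)) = √(-32456 + (7 + 567)) = √(-32456 + 574) = √(-31882) = I*√31882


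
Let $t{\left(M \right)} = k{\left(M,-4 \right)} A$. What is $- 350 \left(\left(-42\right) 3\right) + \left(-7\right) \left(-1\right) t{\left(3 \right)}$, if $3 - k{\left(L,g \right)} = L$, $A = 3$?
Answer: $44100$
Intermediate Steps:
$k{\left(L,g \right)} = 3 - L$
$t{\left(M \right)} = 9 - 3 M$ ($t{\left(M \right)} = \left(3 - M\right) 3 = 9 - 3 M$)
$- 350 \left(\left(-42\right) 3\right) + \left(-7\right) \left(-1\right) t{\left(3 \right)} = - 350 \left(\left(-42\right) 3\right) + \left(-7\right) \left(-1\right) \left(9 - 9\right) = \left(-350\right) \left(-126\right) + 7 \left(9 - 9\right) = 44100 + 7 \cdot 0 = 44100 + 0 = 44100$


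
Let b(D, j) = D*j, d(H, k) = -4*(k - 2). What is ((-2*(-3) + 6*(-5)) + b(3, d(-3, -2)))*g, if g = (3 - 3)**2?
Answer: 0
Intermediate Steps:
d(H, k) = 8 - 4*k (d(H, k) = -4*(-2 + k) = 8 - 4*k)
g = 0 (g = 0**2 = 0)
((-2*(-3) + 6*(-5)) + b(3, d(-3, -2)))*g = ((-2*(-3) + 6*(-5)) + 3*(8 - 4*(-2)))*0 = ((6 - 30) + 3*(8 + 8))*0 = (-24 + 3*16)*0 = (-24 + 48)*0 = 24*0 = 0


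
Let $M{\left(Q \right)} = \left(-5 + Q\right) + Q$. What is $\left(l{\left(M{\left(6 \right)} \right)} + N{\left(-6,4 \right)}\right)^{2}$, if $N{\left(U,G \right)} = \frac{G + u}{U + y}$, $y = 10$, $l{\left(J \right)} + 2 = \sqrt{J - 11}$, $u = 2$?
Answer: $\frac{\left(-1 + 4 i\right)^{2}}{4} \approx -3.75 - 2.0 i$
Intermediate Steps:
$M{\left(Q \right)} = -5 + 2 Q$
$l{\left(J \right)} = -2 + \sqrt{-11 + J}$ ($l{\left(J \right)} = -2 + \sqrt{J - 11} = -2 + \sqrt{-11 + J}$)
$N{\left(U,G \right)} = \frac{2 + G}{10 + U}$ ($N{\left(U,G \right)} = \frac{G + 2}{U + 10} = \frac{2 + G}{10 + U}$)
$\left(l{\left(M{\left(6 \right)} \right)} + N{\left(-6,4 \right)}\right)^{2} = \left(\left(-2 + \sqrt{-11 + \left(-5 + 2 \cdot 6\right)}\right) + \frac{2 + 4}{10 - 6}\right)^{2} = \left(\left(-2 + \sqrt{-11 + \left(-5 + 12\right)}\right) + \frac{1}{4} \cdot 6\right)^{2} = \left(\left(-2 + \sqrt{-11 + 7}\right) + \frac{1}{4} \cdot 6\right)^{2} = \left(\left(-2 + \sqrt{-4}\right) + \frac{3}{2}\right)^{2} = \left(\left(-2 + 2 i\right) + \frac{3}{2}\right)^{2} = \left(- \frac{1}{2} + 2 i\right)^{2}$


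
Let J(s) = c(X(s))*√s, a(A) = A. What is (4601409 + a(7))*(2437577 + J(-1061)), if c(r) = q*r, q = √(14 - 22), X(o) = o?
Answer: 11216305809032 + 9764204752*√2122 ≈ 1.1666e+13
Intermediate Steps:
q = 2*I*√2 (q = √(-8) = 2*I*√2 ≈ 2.8284*I)
c(r) = 2*I*r*√2 (c(r) = (2*I*√2)*r = 2*I*r*√2)
J(s) = 2*I*√2*s^(3/2) (J(s) = (2*I*s*√2)*√s = 2*I*√2*s^(3/2))
(4601409 + a(7))*(2437577 + J(-1061)) = (4601409 + 7)*(2437577 + 2*I*√2*(-1061)^(3/2)) = 4601416*(2437577 + 2*I*√2*(-1061*I*√1061)) = 4601416*(2437577 + 2122*√2122) = 11216305809032 + 9764204752*√2122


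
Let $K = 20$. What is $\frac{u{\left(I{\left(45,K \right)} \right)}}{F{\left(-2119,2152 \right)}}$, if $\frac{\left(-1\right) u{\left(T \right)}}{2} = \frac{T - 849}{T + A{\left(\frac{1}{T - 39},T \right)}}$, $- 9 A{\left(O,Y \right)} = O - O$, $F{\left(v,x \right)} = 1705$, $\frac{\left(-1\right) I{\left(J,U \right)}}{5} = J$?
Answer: $- \frac{716}{127875} \approx -0.0055992$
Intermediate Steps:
$I{\left(J,U \right)} = - 5 J$
$A{\left(O,Y \right)} = 0$ ($A{\left(O,Y \right)} = - \frac{O - O}{9} = \left(- \frac{1}{9}\right) 0 = 0$)
$u{\left(T \right)} = - \frac{2 \left(-849 + T\right)}{T}$ ($u{\left(T \right)} = - 2 \frac{T - 849}{T + 0} = - 2 \frac{-849 + T}{T} = - \frac{2 \left(-849 + T\right)}{T}$)
$\frac{u{\left(I{\left(45,K \right)} \right)}}{F{\left(-2119,2152 \right)}} = \frac{-2 + \frac{1698}{\left(-5\right) 45}}{1705} = \left(-2 + \frac{1698}{-225}\right) \frac{1}{1705} = \left(-2 + 1698 \left(- \frac{1}{225}\right)\right) \frac{1}{1705} = \left(-2 - \frac{566}{75}\right) \frac{1}{1705} = \left(- \frac{716}{75}\right) \frac{1}{1705} = - \frac{716}{127875}$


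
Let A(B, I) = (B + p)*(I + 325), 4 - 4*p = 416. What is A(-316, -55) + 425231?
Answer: 312101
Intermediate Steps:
p = -103 (p = 1 - ¼*416 = 1 - 104 = -103)
A(B, I) = (-103 + B)*(325 + I) (A(B, I) = (B - 103)*(I + 325) = (-103 + B)*(325 + I))
A(-316, -55) + 425231 = (-33475 - 103*(-55) + 325*(-316) - 316*(-55)) + 425231 = (-33475 + 5665 - 102700 + 17380) + 425231 = -113130 + 425231 = 312101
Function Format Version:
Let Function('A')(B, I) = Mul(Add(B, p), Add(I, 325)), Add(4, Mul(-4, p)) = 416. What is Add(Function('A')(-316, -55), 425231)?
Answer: 312101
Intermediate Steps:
p = -103 (p = Add(1, Mul(Rational(-1, 4), 416)) = Add(1, -104) = -103)
Function('A')(B, I) = Mul(Add(-103, B), Add(325, I)) (Function('A')(B, I) = Mul(Add(B, -103), Add(I, 325)) = Mul(Add(-103, B), Add(325, I)))
Add(Function('A')(-316, -55), 425231) = Add(Add(-33475, Mul(-103, -55), Mul(325, -316), Mul(-316, -55)), 425231) = Add(Add(-33475, 5665, -102700, 17380), 425231) = Add(-113130, 425231) = 312101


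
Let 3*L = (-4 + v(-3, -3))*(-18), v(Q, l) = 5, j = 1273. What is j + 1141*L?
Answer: -5573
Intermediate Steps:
L = -6 (L = ((-4 + 5)*(-18))/3 = (1*(-18))/3 = (1/3)*(-18) = -6)
j + 1141*L = 1273 + 1141*(-6) = 1273 - 6846 = -5573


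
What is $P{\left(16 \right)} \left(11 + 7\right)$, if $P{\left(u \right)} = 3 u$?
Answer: $864$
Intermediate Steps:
$P{\left(16 \right)} \left(11 + 7\right) = 3 \cdot 16 \left(11 + 7\right) = 48 \cdot 18 = 864$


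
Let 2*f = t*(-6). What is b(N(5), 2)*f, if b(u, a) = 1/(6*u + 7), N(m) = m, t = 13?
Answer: -39/37 ≈ -1.0541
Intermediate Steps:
b(u, a) = 1/(7 + 6*u)
f = -39 (f = (13*(-6))/2 = (½)*(-78) = -39)
b(N(5), 2)*f = -39/(7 + 6*5) = -39/(7 + 30) = -39/37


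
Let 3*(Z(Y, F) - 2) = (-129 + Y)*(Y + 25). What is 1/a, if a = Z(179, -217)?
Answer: 1/3402 ≈ 0.00029394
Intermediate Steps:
Z(Y, F) = 2 + (-129 + Y)*(25 + Y)/3 (Z(Y, F) = 2 + ((-129 + Y)*(Y + 25))/3 = 2 + ((-129 + Y)*(25 + Y))/3 = 2 + (-129 + Y)*(25 + Y)/3)
a = 3402 (a = -1073 - 104/3*179 + (⅓)*179² = -1073 - 18616/3 + (⅓)*32041 = -1073 - 18616/3 + 32041/3 = 3402)
1/a = 1/3402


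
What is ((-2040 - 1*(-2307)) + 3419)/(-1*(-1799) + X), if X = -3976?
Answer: -3686/2177 ≈ -1.6932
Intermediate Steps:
((-2040 - 1*(-2307)) + 3419)/(-1*(-1799) + X) = ((-2040 - 1*(-2307)) + 3419)/(-1*(-1799) - 3976) = ((-2040 + 2307) + 3419)/(1799 - 3976) = (267 + 3419)/(-2177) = 3686*(-1/2177) = -3686/2177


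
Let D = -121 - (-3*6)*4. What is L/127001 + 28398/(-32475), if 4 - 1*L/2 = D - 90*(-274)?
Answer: -1734933016/1374785825 ≈ -1.2620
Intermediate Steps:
D = -49 (D = -121 - (-18)*4 = -121 - 1*(-72) = -121 + 72 = -49)
L = -49214 (L = 8 - 2*(-49 - 90*(-274)) = 8 - 2*(-49 + 24660) = 8 - 2*24611 = 8 - 49222 = -49214)
L/127001 + 28398/(-32475) = -49214/127001 + 28398/(-32475) = -49214*1/127001 + 28398*(-1/32475) = -49214/127001 - 9466/10825 = -1734933016/1374785825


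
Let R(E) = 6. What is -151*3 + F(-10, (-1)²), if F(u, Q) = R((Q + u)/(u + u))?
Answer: -447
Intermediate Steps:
F(u, Q) = 6
-151*3 + F(-10, (-1)²) = -151*3 + 6 = -453 + 6 = -447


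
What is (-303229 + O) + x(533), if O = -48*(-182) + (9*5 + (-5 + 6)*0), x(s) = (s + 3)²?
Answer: -7152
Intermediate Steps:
x(s) = (3 + s)²
O = 8781 (O = 8736 + (45 + 1*0) = 8736 + (45 + 0) = 8736 + 45 = 8781)
(-303229 + O) + x(533) = (-303229 + 8781) + (3 + 533)² = -294448 + 536² = -294448 + 287296 = -7152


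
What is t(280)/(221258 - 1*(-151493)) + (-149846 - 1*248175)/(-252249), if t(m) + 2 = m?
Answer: 148432850993/94026066999 ≈ 1.5786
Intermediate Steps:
t(m) = -2 + m
t(280)/(221258 - 1*(-151493)) + (-149846 - 1*248175)/(-252249) = (-2 + 280)/(221258 - 1*(-151493)) + (-149846 - 1*248175)/(-252249) = 278/(221258 + 151493) + (-149846 - 248175)*(-1/252249) = 278/372751 - 398021*(-1/252249) = 278*(1/372751) + 398021/252249 = 278/372751 + 398021/252249 = 148432850993/94026066999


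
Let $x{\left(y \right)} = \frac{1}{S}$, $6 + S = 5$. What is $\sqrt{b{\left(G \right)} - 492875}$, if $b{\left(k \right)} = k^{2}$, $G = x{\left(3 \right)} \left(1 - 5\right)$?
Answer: $i \sqrt{492859} \approx 702.04 i$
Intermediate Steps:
$S = -1$ ($S = -6 + 5 = -1$)
$x{\left(y \right)} = -1$ ($x{\left(y \right)} = \frac{1}{-1} = -1$)
$G = 4$ ($G = - (1 - 5) = \left(-1\right) \left(-4\right) = 4$)
$\sqrt{b{\left(G \right)} - 492875} = \sqrt{4^{2} - 492875} = \sqrt{16 - 492875} = \sqrt{-492859} = i \sqrt{492859}$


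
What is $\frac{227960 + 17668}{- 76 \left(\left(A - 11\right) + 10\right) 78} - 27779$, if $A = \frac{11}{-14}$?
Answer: $- \frac{171392042}{6175} \approx -27756.0$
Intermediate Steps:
$A = - \frac{11}{14}$ ($A = 11 \left(- \frac{1}{14}\right) = - \frac{11}{14} \approx -0.78571$)
$\frac{227960 + 17668}{- 76 \left(\left(A - 11\right) + 10\right) 78} - 27779 = \frac{227960 + 17668}{- 76 \left(\left(- \frac{11}{14} - 11\right) + 10\right) 78} - 27779 = \frac{245628}{- 76 \left(- \frac{165}{14} + 10\right) 78} - 27779 = \frac{245628}{\left(-76\right) \left(- \frac{25}{14}\right) 78} - 27779 = \frac{245628}{\frac{950}{7} \cdot 78} - 27779 = \frac{245628}{\frac{74100}{7}} - 27779 = 245628 \cdot \frac{7}{74100} - 27779 = \frac{143283}{6175} - 27779 = - \frac{171392042}{6175}$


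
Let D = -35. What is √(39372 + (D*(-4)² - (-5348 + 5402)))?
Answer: √38758 ≈ 196.87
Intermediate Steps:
√(39372 + (D*(-4)² - (-5348 + 5402))) = √(39372 + (-35*(-4)² - (-5348 + 5402))) = √(39372 + (-35*16 - 1*54)) = √(39372 + (-560 - 54)) = √(39372 - 614) = √38758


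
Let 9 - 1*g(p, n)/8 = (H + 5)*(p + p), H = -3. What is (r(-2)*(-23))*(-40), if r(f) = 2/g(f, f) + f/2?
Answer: -15410/17 ≈ -906.47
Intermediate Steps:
g(p, n) = 72 - 32*p (g(p, n) = 72 - 8*(-3 + 5)*(p + p) = 72 - 16*2*p = 72 - 32*p)
r(f) = f/2 + 2/(72 - 32*f) (r(f) = 2/(72 - 32*f) + f/2 = f/2 + 2/(72 - 32*f))
(r(-2)*(-23))*(-40) = (((-1 + 2*(-2)*(-9 + 4*(-2)))/(4*(-9 + 4*(-2))))*(-23))*(-40) = (((-1 + 2*(-2)*(-9 - 8))/(4*(-9 - 8)))*(-23))*(-40) = (((¼)*(-1 + 2*(-2)*(-17))/(-17))*(-23))*(-40) = (((¼)*(-1/17)*(-1 + 68))*(-23))*(-40) = (((¼)*(-1/17)*67)*(-23))*(-40) = -67/68*(-23)*(-40) = (1541/68)*(-40) = -15410/17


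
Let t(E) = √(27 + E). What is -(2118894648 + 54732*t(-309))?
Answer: -2118894648 - 54732*I*√282 ≈ -2.1189e+9 - 9.1911e+5*I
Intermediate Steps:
-(2118894648 + 54732*t(-309)) = -(2118894648 + 54732*√(27 - 309)) = -(2118894648 + 54732*I*√282) = -54732*(38714 + I*√282) = -2118894648 - 54732*I*√282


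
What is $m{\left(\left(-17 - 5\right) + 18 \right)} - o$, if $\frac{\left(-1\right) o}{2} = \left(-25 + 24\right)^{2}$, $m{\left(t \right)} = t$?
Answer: $-2$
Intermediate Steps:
$o = -2$ ($o = - 2 \left(-25 + 24\right)^{2} = - 2 \left(-1\right)^{2} = \left(-2\right) 1 = -2$)
$m{\left(\left(-17 - 5\right) + 18 \right)} - o = \left(\left(-17 - 5\right) + 18\right) - -2 = \left(-22 + 18\right) + 2 = -4 + 2 = -2$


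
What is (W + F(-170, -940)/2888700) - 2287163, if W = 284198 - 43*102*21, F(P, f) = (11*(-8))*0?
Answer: -2095071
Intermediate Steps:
F(P, f) = 0 (F(P, f) = -88*0 = 0)
W = 192092 (W = 284198 - 4386*21 = 284198 - 92106 = 192092)
(W + F(-170, -940)/2888700) - 2287163 = (192092 + 0/2888700) - 2287163 = (192092 + 0*(1/2888700)) - 2287163 = (192092 + 0) - 2287163 = 192092 - 2287163 = -2095071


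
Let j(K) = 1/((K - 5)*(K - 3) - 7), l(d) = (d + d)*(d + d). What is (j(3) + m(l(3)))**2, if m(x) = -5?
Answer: 1296/49 ≈ 26.449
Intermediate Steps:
l(d) = 4*d**2 (l(d) = (2*d)*(2*d) = 4*d**2)
j(K) = 1/(-7 + (-5 + K)*(-3 + K)) (j(K) = 1/((-5 + K)*(-3 + K) - 7) = 1/(-7 + (-5 + K)*(-3 + K)))
(j(3) + m(l(3)))**2 = (1/(8 + 3**2 - 8*3) - 5)**2 = (1/(8 + 9 - 24) - 5)**2 = (1/(-7) - 5)**2 = (-1/7 - 5)**2 = (-36/7)**2 = 1296/49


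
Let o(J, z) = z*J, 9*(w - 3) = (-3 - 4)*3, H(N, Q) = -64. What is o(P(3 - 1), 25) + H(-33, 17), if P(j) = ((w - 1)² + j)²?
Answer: 3841/81 ≈ 47.420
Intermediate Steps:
w = ⅔ (w = 3 + ((-3 - 4)*3)/9 = 3 + (-7*3)/9 = 3 + (⅑)*(-21) = 3 - 7/3 = ⅔ ≈ 0.66667)
P(j) = (⅑ + j)² (P(j) = ((⅔ - 1)² + j)² = ((-⅓)² + j)² = (⅑ + j)²)
o(J, z) = J*z
o(P(3 - 1), 25) + H(-33, 17) = ((1 + 9*(3 - 1))²/81)*25 - 64 = ((1 + 9*2)²/81)*25 - 64 = ((1 + 18)²/81)*25 - 64 = ((1/81)*19²)*25 - 64 = ((1/81)*361)*25 - 64 = (361/81)*25 - 64 = 9025/81 - 64 = 3841/81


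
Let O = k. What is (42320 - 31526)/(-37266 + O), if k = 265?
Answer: -10794/37001 ≈ -0.29172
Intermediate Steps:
O = 265
(42320 - 31526)/(-37266 + O) = (42320 - 31526)/(-37266 + 265) = 10794/(-37001) = 10794*(-1/37001) = -10794/37001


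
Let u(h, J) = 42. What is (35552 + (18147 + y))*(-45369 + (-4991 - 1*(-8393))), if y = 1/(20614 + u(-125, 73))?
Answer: -46550071074015/20656 ≈ -2.2536e+9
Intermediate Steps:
y = 1/20656 (y = 1/(20614 + 42) = 1/20656 ≈ 4.8412e-5)
(35552 + (18147 + y))*(-45369 + (-4991 - 1*(-8393))) = (35552 + (18147 + 1/20656))*(-45369 + (-4991 - 1*(-8393))) = (35552 + 374844433/20656)*(-45369 + (-4991 + 8393)) = 1109206545*(-45369 + 3402)/20656 = (1109206545/20656)*(-41967) = -46550071074015/20656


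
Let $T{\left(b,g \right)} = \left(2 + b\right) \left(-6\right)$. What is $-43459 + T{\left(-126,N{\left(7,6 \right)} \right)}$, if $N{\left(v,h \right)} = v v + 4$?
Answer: $-42715$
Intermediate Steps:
$N{\left(v,h \right)} = 4 + v^{2}$ ($N{\left(v,h \right)} = v^{2} + 4 = 4 + v^{2}$)
$T{\left(b,g \right)} = -12 - 6 b$
$-43459 + T{\left(-126,N{\left(7,6 \right)} \right)} = -43459 - -744 = -43459 + \left(-12 + 756\right) = -43459 + 744 = -42715$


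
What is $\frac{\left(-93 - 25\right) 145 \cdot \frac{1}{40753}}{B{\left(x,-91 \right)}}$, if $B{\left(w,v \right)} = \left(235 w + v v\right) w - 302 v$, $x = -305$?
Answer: $- \frac{8555}{394543078478} \approx -2.1683 \cdot 10^{-8}$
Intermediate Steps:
$B{\left(w,v \right)} = - 302 v + w \left(v^{2} + 235 w\right)$ ($B{\left(w,v \right)} = \left(235 w + v^{2}\right) w - 302 v = \left(v^{2} + 235 w\right) w - 302 v = w \left(v^{2} + 235 w\right) - 302 v = - 302 v + w \left(v^{2} + 235 w\right)$)
$\frac{\left(-93 - 25\right) 145 \cdot \frac{1}{40753}}{B{\left(x,-91 \right)}} = \frac{\left(-93 - 25\right) 145 \cdot \frac{1}{40753}}{\left(-302\right) \left(-91\right) + 235 \left(-305\right)^{2} - 305 \left(-91\right)^{2}} = \frac{\left(-118\right) 145 \cdot \frac{1}{40753}}{27482 + 235 \cdot 93025 - 2525705} = \frac{\left(-17110\right) \frac{1}{40753}}{27482 + 21860875 - 2525705} = - \frac{17110}{40753 \cdot 19362652} = \left(- \frac{17110}{40753}\right) \frac{1}{19362652} = - \frac{8555}{394543078478}$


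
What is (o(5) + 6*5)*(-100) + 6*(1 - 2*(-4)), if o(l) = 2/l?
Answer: -2986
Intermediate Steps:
(o(5) + 6*5)*(-100) + 6*(1 - 2*(-4)) = (2/5 + 6*5)*(-100) + 6*(1 - 2*(-4)) = (2*(1/5) + 30)*(-100) + 6*(1 + 8) = (2/5 + 30)*(-100) + 6*9 = (152/5)*(-100) + 54 = -3040 + 54 = -2986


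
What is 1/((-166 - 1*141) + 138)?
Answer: -1/169 ≈ -0.0059172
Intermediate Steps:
1/((-166 - 1*141) + 138) = 1/((-166 - 141) + 138) = 1/(-307 + 138) = 1/(-169) = -1/169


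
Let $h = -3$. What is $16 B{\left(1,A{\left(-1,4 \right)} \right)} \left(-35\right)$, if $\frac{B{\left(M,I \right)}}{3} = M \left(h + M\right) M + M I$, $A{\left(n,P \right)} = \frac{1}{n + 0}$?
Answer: $5040$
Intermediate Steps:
$A{\left(n,P \right)} = \frac{1}{n}$
$B{\left(M,I \right)} = 3 I M + 3 M^{2} \left(-3 + M\right)$ ($B{\left(M,I \right)} = 3 \left(M \left(-3 + M\right) M + M I\right) = 3 \left(M^{2} \left(-3 + M\right) + I M\right) = 3 \left(I M + M^{2} \left(-3 + M\right)\right) = 3 I M + 3 M^{2} \left(-3 + M\right)$)
$16 B{\left(1,A{\left(-1,4 \right)} \right)} \left(-35\right) = 16 \cdot 3 \cdot 1 \left(\frac{1}{-1} + 1^{2} - 3\right) \left(-35\right) = 16 \cdot 3 \cdot 1 \left(-1 + 1 - 3\right) \left(-35\right) = 16 \cdot 3 \cdot 1 \left(-3\right) \left(-35\right) = 16 \left(-9\right) \left(-35\right) = \left(-144\right) \left(-35\right) = 5040$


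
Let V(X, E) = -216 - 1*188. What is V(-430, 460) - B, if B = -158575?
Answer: 158171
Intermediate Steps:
V(X, E) = -404 (V(X, E) = -216 - 188 = -404)
V(-430, 460) - B = -404 - 1*(-158575) = -404 + 158575 = 158171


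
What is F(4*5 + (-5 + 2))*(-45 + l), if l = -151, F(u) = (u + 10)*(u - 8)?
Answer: -47628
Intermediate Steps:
F(u) = (-8 + u)*(10 + u) (F(u) = (10 + u)*(-8 + u) = (-8 + u)*(10 + u))
F(4*5 + (-5 + 2))*(-45 + l) = (-80 + (4*5 + (-5 + 2))² + 2*(4*5 + (-5 + 2)))*(-45 - 151) = (-80 + (20 - 3)² + 2*(20 - 3))*(-196) = (-80 + 17² + 2*17)*(-196) = (-80 + 289 + 34)*(-196) = 243*(-196) = -47628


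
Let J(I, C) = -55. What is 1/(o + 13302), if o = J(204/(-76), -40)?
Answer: 1/13247 ≈ 7.5489e-5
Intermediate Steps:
o = -55
1/(o + 13302) = 1/(-55 + 13302) = 1/13247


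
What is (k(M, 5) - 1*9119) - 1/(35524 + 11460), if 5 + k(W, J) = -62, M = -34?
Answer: -431595025/46984 ≈ -9186.0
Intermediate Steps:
k(W, J) = -67 (k(W, J) = -5 - 62 = -67)
(k(M, 5) - 1*9119) - 1/(35524 + 11460) = (-67 - 1*9119) - 1/(35524 + 11460) = (-67 - 9119) - 1/46984 = -9186 - 1*1/46984 = -9186 - 1/46984 = -431595025/46984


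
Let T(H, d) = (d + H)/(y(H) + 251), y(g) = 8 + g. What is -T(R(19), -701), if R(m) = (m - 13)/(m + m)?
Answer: 3329/1231 ≈ 2.7043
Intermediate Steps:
R(m) = (-13 + m)/(2*m) (R(m) = (-13 + m)/((2*m)) = (-13 + m)*(1/(2*m)) = (-13 + m)/(2*m))
T(H, d) = (H + d)/(259 + H) (T(H, d) = (d + H)/((8 + H) + 251) = (H + d)/(259 + H))
-T(R(19), -701) = -((½)*(-13 + 19)/19 - 701)/(259 + (½)*(-13 + 19)/19) = -((½)*(1/19)*6 - 701)/(259 + (½)*(1/19)*6) = -(3/19 - 701)/(259 + 3/19) = -(-13316)/(4924/19*19) = -19*(-13316)/(4924*19) = -1*(-3329/1231) = 3329/1231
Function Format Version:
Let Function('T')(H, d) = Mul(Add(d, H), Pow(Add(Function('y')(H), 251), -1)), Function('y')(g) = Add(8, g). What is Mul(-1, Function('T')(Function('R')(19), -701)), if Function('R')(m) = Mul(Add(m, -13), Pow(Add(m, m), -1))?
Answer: Rational(3329, 1231) ≈ 2.7043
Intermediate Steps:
Function('R')(m) = Mul(Rational(1, 2), Pow(m, -1), Add(-13, m)) (Function('R')(m) = Mul(Add(-13, m), Pow(Mul(2, m), -1)) = Mul(Add(-13, m), Mul(Rational(1, 2), Pow(m, -1))) = Mul(Rational(1, 2), Pow(m, -1), Add(-13, m)))
Function('T')(H, d) = Mul(Pow(Add(259, H), -1), Add(H, d)) (Function('T')(H, d) = Mul(Add(d, H), Pow(Add(Add(8, H), 251), -1)) = Mul(Add(H, d), Pow(Add(259, H), -1)) = Mul(Pow(Add(259, H), -1), Add(H, d)))
Mul(-1, Function('T')(Function('R')(19), -701)) = Mul(-1, Mul(Pow(Add(259, Mul(Rational(1, 2), Pow(19, -1), Add(-13, 19))), -1), Add(Mul(Rational(1, 2), Pow(19, -1), Add(-13, 19)), -701))) = Mul(-1, Mul(Pow(Add(259, Mul(Rational(1, 2), Rational(1, 19), 6)), -1), Add(Mul(Rational(1, 2), Rational(1, 19), 6), -701))) = Mul(-1, Mul(Pow(Add(259, Rational(3, 19)), -1), Add(Rational(3, 19), -701))) = Mul(-1, Mul(Pow(Rational(4924, 19), -1), Rational(-13316, 19))) = Mul(-1, Mul(Rational(19, 4924), Rational(-13316, 19))) = Mul(-1, Rational(-3329, 1231)) = Rational(3329, 1231)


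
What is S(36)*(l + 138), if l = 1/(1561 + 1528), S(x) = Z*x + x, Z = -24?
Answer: -352962324/3089 ≈ -1.1426e+5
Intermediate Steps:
S(x) = -23*x (S(x) = -24*x + x = -23*x)
l = 1/3089 ≈ 0.00032373
S(36)*(l + 138) = (-23*36)*(1/3089 + 138) = -828*426283/3089 = -352962324/3089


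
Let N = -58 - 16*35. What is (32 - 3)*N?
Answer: -17922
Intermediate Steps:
N = -618 (N = -58 - 560 = -618)
(32 - 3)*N = (32 - 3)*(-618) = 29*(-618) = -17922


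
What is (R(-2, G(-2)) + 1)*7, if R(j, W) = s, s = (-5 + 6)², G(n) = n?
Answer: 14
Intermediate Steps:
s = 1 (s = 1² = 1)
R(j, W) = 1
(R(-2, G(-2)) + 1)*7 = (1 + 1)*7 = 2*7 = 14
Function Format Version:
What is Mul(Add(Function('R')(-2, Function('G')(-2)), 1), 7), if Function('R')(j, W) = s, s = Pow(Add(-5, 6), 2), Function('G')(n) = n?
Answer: 14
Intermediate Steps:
s = 1 (s = Pow(1, 2) = 1)
Function('R')(j, W) = 1
Mul(Add(Function('R')(-2, Function('G')(-2)), 1), 7) = Mul(Add(1, 1), 7) = Mul(2, 7) = 14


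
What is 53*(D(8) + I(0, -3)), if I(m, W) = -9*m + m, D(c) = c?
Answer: 424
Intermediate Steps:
I(m, W) = -8*m
53*(D(8) + I(0, -3)) = 53*(8 - 8*0) = 53*(8 + 0) = 53*8 = 424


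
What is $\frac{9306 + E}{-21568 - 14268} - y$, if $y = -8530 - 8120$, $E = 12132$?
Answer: $\frac{298323981}{17918} \approx 16649.0$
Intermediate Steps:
$y = -16650$
$\frac{9306 + E}{-21568 - 14268} - y = \frac{9306 + 12132}{-21568 - 14268} - -16650 = \frac{21438}{-35836} + 16650 = 21438 \left(- \frac{1}{35836}\right) + 16650 = - \frac{10719}{17918} + 16650 = \frac{298323981}{17918}$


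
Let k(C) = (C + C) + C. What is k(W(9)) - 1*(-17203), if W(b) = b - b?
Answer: 17203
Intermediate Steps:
W(b) = 0
k(C) = 3*C (k(C) = 2*C + C = 3*C)
k(W(9)) - 1*(-17203) = 3*0 - 1*(-17203) = 0 + 17203 = 17203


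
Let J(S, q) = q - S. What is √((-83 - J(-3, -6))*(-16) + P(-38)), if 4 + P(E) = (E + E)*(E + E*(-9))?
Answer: 2*I*√5457 ≈ 147.74*I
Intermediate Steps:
P(E) = -4 - 16*E² (P(E) = -4 + (E + E)*(E + E*(-9)) = -4 + (2*E)*(E - 9*E) = -4 + (2*E)*(-8*E) = -4 - 16*E²)
√((-83 - J(-3, -6))*(-16) + P(-38)) = √((-83 - (-6 - 1*(-3)))*(-16) + (-4 - 16*(-38)²)) = √((-83 - (-6 + 3))*(-16) + (-4 - 16*1444)) = √((-83 - 1*(-3))*(-16) + (-4 - 23104)) = √((-83 + 3)*(-16) - 23108) = √(-80*(-16) - 23108) = √(1280 - 23108) = √(-21828) = 2*I*√5457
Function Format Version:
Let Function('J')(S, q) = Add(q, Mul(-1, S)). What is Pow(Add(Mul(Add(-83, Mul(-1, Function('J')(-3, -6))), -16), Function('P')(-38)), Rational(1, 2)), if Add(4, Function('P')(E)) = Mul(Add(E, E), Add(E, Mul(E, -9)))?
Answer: Mul(2, I, Pow(5457, Rational(1, 2))) ≈ Mul(147.74, I)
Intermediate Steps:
Function('P')(E) = Add(-4, Mul(-16, Pow(E, 2))) (Function('P')(E) = Add(-4, Mul(Add(E, E), Add(E, Mul(E, -9)))) = Add(-4, Mul(Mul(2, E), Add(E, Mul(-9, E)))) = Add(-4, Mul(Mul(2, E), Mul(-8, E))) = Add(-4, Mul(-16, Pow(E, 2))))
Pow(Add(Mul(Add(-83, Mul(-1, Function('J')(-3, -6))), -16), Function('P')(-38)), Rational(1, 2)) = Pow(Add(Mul(Add(-83, Mul(-1, Add(-6, Mul(-1, -3)))), -16), Add(-4, Mul(-16, Pow(-38, 2)))), Rational(1, 2)) = Pow(Add(Mul(Add(-83, Mul(-1, Add(-6, 3))), -16), Add(-4, Mul(-16, 1444))), Rational(1, 2)) = Pow(Add(Mul(Add(-83, Mul(-1, -3)), -16), Add(-4, -23104)), Rational(1, 2)) = Pow(Add(Mul(Add(-83, 3), -16), -23108), Rational(1, 2)) = Pow(Add(Mul(-80, -16), -23108), Rational(1, 2)) = Pow(Add(1280, -23108), Rational(1, 2)) = Pow(-21828, Rational(1, 2)) = Mul(2, I, Pow(5457, Rational(1, 2)))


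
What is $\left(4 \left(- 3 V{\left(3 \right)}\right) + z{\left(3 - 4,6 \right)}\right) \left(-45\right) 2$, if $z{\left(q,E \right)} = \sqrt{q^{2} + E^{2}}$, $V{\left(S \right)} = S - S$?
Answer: $- 90 \sqrt{37} \approx -547.45$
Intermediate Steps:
$V{\left(S \right)} = 0$
$z{\left(q,E \right)} = \sqrt{E^{2} + q^{2}}$
$\left(4 \left(- 3 V{\left(3 \right)}\right) + z{\left(3 - 4,6 \right)}\right) \left(-45\right) 2 = \left(4 \left(\left(-3\right) 0\right) + \sqrt{6^{2} + \left(3 - 4\right)^{2}}\right) \left(-45\right) 2 = \left(4 \cdot 0 + \sqrt{36 + \left(-1\right)^{2}}\right) \left(-45\right) 2 = \left(0 + \sqrt{36 + 1}\right) \left(-45\right) 2 = \left(0 + \sqrt{37}\right) \left(-45\right) 2 = \sqrt{37} \left(-45\right) 2 = - 45 \sqrt{37} \cdot 2 = - 90 \sqrt{37}$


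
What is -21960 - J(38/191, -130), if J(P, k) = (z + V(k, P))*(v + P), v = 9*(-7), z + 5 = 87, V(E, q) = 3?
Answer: -3174785/191 ≈ -16622.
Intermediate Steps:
z = 82 (z = -5 + 87 = 82)
v = -63
J(P, k) = -5355 + 85*P (J(P, k) = (82 + 3)*(-63 + P) = 85*(-63 + P) = -5355 + 85*P)
-21960 - J(38/191, -130) = -21960 - (-5355 + 85*(38/191)) = -21960 - (-5355 + 3230/191) = -21960 - 1*(-1019575/191) = -21960 + 1019575/191 = -3174785/191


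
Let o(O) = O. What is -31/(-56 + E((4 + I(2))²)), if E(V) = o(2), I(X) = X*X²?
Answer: 31/54 ≈ 0.57407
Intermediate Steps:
I(X) = X³
E(V) = 2
-31/(-56 + E((4 + I(2))²)) = -31/(-56 + 2) = -31/(-54) = -1/54*(-31) = 31/54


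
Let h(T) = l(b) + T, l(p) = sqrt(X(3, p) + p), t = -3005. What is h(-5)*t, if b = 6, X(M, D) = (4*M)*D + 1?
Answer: 15025 - 3005*sqrt(79) ≈ -11684.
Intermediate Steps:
X(M, D) = 1 + 4*D*M (X(M, D) = 4*D*M + 1 = 1 + 4*D*M)
l(p) = sqrt(1 + 13*p) (l(p) = sqrt((1 + 4*p*3) + p) = sqrt((1 + 12*p) + p) = sqrt(1 + 13*p))
h(T) = T + sqrt(79) (h(T) = sqrt(1 + 13*6) + T = sqrt(1 + 78) + T = sqrt(79) + T = T + sqrt(79))
h(-5)*t = (-5 + sqrt(79))*(-3005) = 15025 - 3005*sqrt(79)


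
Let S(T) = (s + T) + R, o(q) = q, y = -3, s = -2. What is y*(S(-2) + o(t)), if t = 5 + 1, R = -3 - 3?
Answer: 12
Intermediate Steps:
R = -6
t = 6
S(T) = -8 + T (S(T) = (-2 + T) - 6 = -8 + T)
y*(S(-2) + o(t)) = -3*((-8 - 2) + 6) = -3*(-10 + 6) = -3*(-4) = 12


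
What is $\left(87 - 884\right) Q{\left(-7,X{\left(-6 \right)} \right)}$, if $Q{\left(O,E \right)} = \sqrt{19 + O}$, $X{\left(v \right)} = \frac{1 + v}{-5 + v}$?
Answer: $- 1594 \sqrt{3} \approx -2760.9$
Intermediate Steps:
$X{\left(v \right)} = \frac{1 + v}{-5 + v}$
$\left(87 - 884\right) Q{\left(-7,X{\left(-6 \right)} \right)} = \left(87 - 884\right) \sqrt{19 - 7} = - 797 \sqrt{12} = - 797 \cdot 2 \sqrt{3} = - 1594 \sqrt{3}$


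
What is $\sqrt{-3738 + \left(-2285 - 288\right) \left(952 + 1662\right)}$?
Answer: $2 i \sqrt{1682390} \approx 2594.1 i$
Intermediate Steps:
$\sqrt{-3738 + \left(-2285 - 288\right) \left(952 + 1662\right)} = \sqrt{-3738 - 6725822} = \sqrt{-6729560} = 2 i \sqrt{1682390}$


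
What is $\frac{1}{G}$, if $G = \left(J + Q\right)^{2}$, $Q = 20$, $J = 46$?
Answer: $\frac{1}{4356} \approx 0.00022957$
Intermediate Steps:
$G = 4356$ ($G = \left(46 + 20\right)^{2} = 66^{2} = 4356$)
$\frac{1}{G} = \frac{1}{4356}$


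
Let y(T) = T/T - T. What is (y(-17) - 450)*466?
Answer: -201312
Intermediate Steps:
y(T) = 1 - T
(y(-17) - 450)*466 = ((1 - 1*(-17)) - 450)*466 = ((1 + 17) - 450)*466 = (18 - 450)*466 = -432*466 = -201312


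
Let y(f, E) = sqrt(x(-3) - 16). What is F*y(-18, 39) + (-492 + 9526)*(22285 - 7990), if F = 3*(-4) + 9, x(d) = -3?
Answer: 129141030 - 3*I*sqrt(19) ≈ 1.2914e+8 - 13.077*I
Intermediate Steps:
y(f, E) = I*sqrt(19) (y(f, E) = sqrt(-3 - 16) = sqrt(-19) = I*sqrt(19))
F = -3 (F = -12 + 9 = -3)
F*y(-18, 39) + (-492 + 9526)*(22285 - 7990) = -3*I*sqrt(19) + (-492 + 9526)*(22285 - 7990) = -3*I*sqrt(19) + 9034*14295 = -3*I*sqrt(19) + 129141030 = 129141030 - 3*I*sqrt(19)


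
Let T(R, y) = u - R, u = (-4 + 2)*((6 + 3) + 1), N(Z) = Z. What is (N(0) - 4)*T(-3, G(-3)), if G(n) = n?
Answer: 68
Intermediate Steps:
u = -20 (u = -2*(9 + 1) = -2*10 = -20)
T(R, y) = -20 - R
(N(0) - 4)*T(-3, G(-3)) = (0 - 4)*(-20 - 1*(-3)) = -4*(-20 + 3) = -4*(-17) = 68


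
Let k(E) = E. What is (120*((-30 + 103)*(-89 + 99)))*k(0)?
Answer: 0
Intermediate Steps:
(120*((-30 + 103)*(-89 + 99)))*k(0) = (120*((-30 + 103)*(-89 + 99)))*0 = (120*(73*10))*0 = (120*730)*0 = 87600*0 = 0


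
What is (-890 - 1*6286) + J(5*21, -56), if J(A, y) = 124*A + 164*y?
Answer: -3340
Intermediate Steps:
(-890 - 1*6286) + J(5*21, -56) = (-890 - 1*6286) + (124*(5*21) + 164*(-56)) = (-890 - 6286) + (124*105 - 9184) = -7176 + (13020 - 9184) = -7176 + 3836 = -3340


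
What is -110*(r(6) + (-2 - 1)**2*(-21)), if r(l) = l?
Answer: 20130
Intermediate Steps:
-110*(r(6) + (-2 - 1)**2*(-21)) = -110*(6 + (-2 - 1)**2*(-21)) = -110*(6 + (-3)**2*(-21)) = -110*(6 + 9*(-21)) = -110*(6 - 189) = -110*(-183) = 20130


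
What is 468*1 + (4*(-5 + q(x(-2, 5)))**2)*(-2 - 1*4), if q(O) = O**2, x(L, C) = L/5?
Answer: -58884/625 ≈ -94.214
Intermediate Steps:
x(L, C) = L/5 (x(L, C) = L*(1/5) = L/5)
468*1 + (4*(-5 + q(x(-2, 5)))**2)*(-2 - 1*4) = 468*1 + (4*(-5 + ((1/5)*(-2))**2)**2)*(-2 - 1*4) = 468 + (4*(-5 + (-2/5)**2)**2)*(-2 - 4) = 468 + (4*(-5 + 4/25)**2)*(-6) = 468 + (4*(-121/25)**2)*(-6) = 468 + (4*(14641/625))*(-6) = 468 + (58564/625)*(-6) = 468 - 351384/625 = -58884/625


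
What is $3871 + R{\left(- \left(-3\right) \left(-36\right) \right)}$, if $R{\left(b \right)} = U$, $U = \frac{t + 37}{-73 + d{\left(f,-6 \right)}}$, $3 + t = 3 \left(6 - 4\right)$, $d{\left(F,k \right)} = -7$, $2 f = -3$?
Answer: $\frac{7741}{2} \approx 3870.5$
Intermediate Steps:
$f = - \frac{3}{2}$ ($f = \frac{1}{2} \left(-3\right) = - \frac{3}{2} \approx -1.5$)
$t = 3$ ($t = -3 + 3 \left(6 - 4\right) = -3 + 3 \cdot 2 = -3 + 6 = 3$)
$U = - \frac{1}{2}$ ($U = \frac{3 + 37}{-73 - 7} = \frac{40}{-80} = 40 \left(- \frac{1}{80}\right) = - \frac{1}{2} \approx -0.5$)
$R{\left(b \right)} = - \frac{1}{2}$
$3871 + R{\left(- \left(-3\right) \left(-36\right) \right)} = 3871 - \frac{1}{2} = \frac{7741}{2}$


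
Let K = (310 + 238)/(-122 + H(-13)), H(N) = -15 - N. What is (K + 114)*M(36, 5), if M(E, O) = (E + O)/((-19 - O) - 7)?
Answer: -139277/961 ≈ -144.93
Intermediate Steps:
M(E, O) = (E + O)/(-26 - O)
K = -137/31 (K = (310 + 238)/(-122 + (-15 - 1*(-13))) = 548/(-122 + (-15 + 13)) = 548/(-122 - 2) = 548/(-124) = 548*(-1/124) = -137/31 ≈ -4.4194)
(K + 114)*M(36, 5) = (-137/31 + 114)*((-1*36 - 1*5)/(26 + 5)) = 3397*((-36 - 5)/31)/31 = 3397*((1/31)*(-41))/31 = (3397/31)*(-41/31) = -139277/961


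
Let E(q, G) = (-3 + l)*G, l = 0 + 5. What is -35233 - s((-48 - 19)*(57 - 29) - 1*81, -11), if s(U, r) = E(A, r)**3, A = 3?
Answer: -24585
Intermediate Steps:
l = 5
E(q, G) = 2*G (E(q, G) = (-3 + 5)*G = 2*G)
s(U, r) = 8*r**3 (s(U, r) = (2*r)**3 = 8*r**3)
-35233 - s((-48 - 19)*(57 - 29) - 1*81, -11) = -35233 - 8*(-11)**3 = -35233 - 8*(-1331) = -35233 - 1*(-10648) = -35233 + 10648 = -24585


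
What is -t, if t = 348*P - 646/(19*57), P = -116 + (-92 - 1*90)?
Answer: 5911162/57 ≈ 1.0370e+5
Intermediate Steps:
P = -298 (P = -116 + (-92 - 90) = -116 - 182 = -298)
t = -5911162/57 (t = 348*(-298) - 646/(19*57) = -103704 - 646/1083 = -103704 - 646*1/1083 = -103704 - 34/57 = -5911162/57 ≈ -1.0370e+5)
-t = -1*(-5911162/57) = 5911162/57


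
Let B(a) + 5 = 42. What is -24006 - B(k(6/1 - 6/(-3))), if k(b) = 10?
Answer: -24043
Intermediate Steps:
B(a) = 37 (B(a) = -5 + 42 = 37)
-24006 - B(k(6/1 - 6/(-3))) = -24006 - 1*37 = -24006 - 37 = -24043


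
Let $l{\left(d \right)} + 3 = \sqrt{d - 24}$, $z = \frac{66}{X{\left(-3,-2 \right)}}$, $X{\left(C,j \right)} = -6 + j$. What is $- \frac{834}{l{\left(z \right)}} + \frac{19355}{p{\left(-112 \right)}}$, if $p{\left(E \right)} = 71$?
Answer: $\frac{1301381}{3905} + \frac{556 i \sqrt{129}}{55} \approx 333.26 + 114.82 i$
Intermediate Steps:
$z = - \frac{33}{4}$ ($z = \frac{66}{-6 - 2} = \frac{66}{-8} = 66 \left(- \frac{1}{8}\right) = - \frac{33}{4} \approx -8.25$)
$l{\left(d \right)} = -3 + \sqrt{-24 + d}$ ($l{\left(d \right)} = -3 + \sqrt{d - 24} = -3 + \sqrt{-24 + d}$)
$- \frac{834}{l{\left(z \right)}} + \frac{19355}{p{\left(-112 \right)}} = - \frac{834}{-3 + \sqrt{-24 - \frac{33}{4}}} + \frac{19355}{71} = - \frac{834}{-3 + \sqrt{- \frac{129}{4}}} + 19355 \cdot \frac{1}{71} = - \frac{834}{-3 + \frac{i \sqrt{129}}{2}} + \frac{19355}{71} = \frac{19355}{71} - \frac{834}{-3 + \frac{i \sqrt{129}}{2}}$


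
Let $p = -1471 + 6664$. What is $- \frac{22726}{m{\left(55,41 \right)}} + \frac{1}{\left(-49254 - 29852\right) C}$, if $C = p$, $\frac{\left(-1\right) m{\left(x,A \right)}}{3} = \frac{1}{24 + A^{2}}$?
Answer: $\frac{5305836689005379}{410797458} \approx 1.2916 \cdot 10^{7}$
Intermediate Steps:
$m{\left(x,A \right)} = - \frac{3}{24 + A^{2}}$
$p = 5193$
$C = 5193$
$- \frac{22726}{m{\left(55,41 \right)}} + \frac{1}{\left(-49254 - 29852\right) C} = - \frac{22726}{\left(-3\right) \frac{1}{24 + 41^{2}}} + \frac{1}{\left(-49254 - 29852\right) 5193} = - \frac{22726}{\left(-3\right) \frac{1}{24 + 1681}} + \frac{1}{-79106} \cdot \frac{1}{5193} = - \frac{22726}{\left(-3\right) \frac{1}{1705}} - \frac{1}{410797458} = - \frac{22726}{- \frac{3}{1705}} - \frac{1}{410797458} = \left(-22726\right) \left(- \frac{1705}{3}\right) - \frac{1}{410797458} = \frac{38747830}{3} - \frac{1}{410797458} = \frac{5305836689005379}{410797458}$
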